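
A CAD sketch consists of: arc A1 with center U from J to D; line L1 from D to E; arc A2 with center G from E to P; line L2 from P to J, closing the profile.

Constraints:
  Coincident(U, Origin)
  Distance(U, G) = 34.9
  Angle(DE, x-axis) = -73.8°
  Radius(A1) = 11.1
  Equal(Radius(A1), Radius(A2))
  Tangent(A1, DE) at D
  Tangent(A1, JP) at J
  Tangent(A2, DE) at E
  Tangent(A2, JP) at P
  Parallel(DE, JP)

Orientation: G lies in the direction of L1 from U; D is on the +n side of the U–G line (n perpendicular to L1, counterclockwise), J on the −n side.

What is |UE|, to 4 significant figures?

36.62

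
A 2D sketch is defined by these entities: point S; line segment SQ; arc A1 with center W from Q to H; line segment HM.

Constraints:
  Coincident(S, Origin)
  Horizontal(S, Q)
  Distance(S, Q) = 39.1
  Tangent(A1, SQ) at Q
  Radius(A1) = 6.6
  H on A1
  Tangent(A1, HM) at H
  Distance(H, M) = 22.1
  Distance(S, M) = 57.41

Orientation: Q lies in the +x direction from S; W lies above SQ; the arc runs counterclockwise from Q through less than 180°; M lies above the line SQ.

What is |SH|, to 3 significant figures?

45.8

S is at the origin; SQ is horizontal with |SQ| = 39.1 and Q on the +x side, so Q = (39.1, 0.00). Tangency of A1 to SQ means the radius WQ is perpendicular to SQ, so W = Q + (0, 6.6) = (39.1, 6.60). Since WH ⟂ HM (tangency), |WM| = √(6.6² + 22.1²) = 23.1 regardless of where H sits on A1. So M lies on both circle(S, 57.41) and circle(W, 23.1); the above-SQ intersection is M = (51.0, 26.4). H is the foot of the tangent from M: H = (45.5, 4.95).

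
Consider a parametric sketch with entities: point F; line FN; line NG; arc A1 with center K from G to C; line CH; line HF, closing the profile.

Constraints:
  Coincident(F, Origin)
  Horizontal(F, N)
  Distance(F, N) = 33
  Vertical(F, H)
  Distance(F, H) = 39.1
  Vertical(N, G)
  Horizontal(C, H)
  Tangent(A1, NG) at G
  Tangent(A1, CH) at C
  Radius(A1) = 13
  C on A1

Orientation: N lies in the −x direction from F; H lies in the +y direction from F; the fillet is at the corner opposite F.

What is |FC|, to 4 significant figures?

43.92

The virtual corner opposite F is at (-33.00, 39.10). Tangency of A1 to NG means the radius KG is perpendicular to NG and the tangent condition forces KC to be normal to CH, with radius 13.0, so the center K sits 13.0 in from both sides at K = (-20.00, 26.10). That places the tangent points at G = (-33.00, 26.10) on NG and C = (-20.00, 39.10) on CH. Then |FC| = |C − F| = 43.92.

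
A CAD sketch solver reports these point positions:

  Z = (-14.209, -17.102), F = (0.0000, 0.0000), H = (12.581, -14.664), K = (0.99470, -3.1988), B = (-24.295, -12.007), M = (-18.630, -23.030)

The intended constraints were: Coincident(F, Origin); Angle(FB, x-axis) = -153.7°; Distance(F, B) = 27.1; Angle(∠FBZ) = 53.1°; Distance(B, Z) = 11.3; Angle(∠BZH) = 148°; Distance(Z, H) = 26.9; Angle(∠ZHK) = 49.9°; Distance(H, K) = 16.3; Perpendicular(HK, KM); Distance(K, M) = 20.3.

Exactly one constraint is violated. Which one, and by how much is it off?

Distance(K, M) = 20.3 — off by 7.60.

F = (0.00, 0.00) ✓; FB at -153.7° ✓; |FB| = 27.10 ✓; ∠FBZ = 53.10° ✓; |BZ| = 11.30 ✓; ∠BZH = 148.0° ✓; |ZH| = 26.90 ✓; ∠ZHK = 49.90° ✓; |HK| = 16.30 ✓; ∠(HK, KM) = 90.00° ✓; |KM| = 27.90 ✗.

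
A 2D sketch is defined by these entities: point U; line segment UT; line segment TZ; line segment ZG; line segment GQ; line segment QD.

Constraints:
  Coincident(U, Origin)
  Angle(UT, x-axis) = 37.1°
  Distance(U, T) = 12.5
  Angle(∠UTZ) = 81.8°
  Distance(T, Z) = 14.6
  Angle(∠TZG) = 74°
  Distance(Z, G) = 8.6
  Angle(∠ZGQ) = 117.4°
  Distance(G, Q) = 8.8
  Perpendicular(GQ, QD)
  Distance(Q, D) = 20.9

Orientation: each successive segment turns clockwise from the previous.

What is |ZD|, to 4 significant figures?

18.40

U is at the origin; UT runs at 37.1° with length 12.5, so T = (9.970, 7.540). ∠UTZ = 81.8° gives TZ at -61.10° from the x-axis; with |TZ| = 14.6, Z = (17.03, -5.242). ∠TZG = 74.0° gives ZG at -167.1° from the x-axis; with |ZG| = 8.6, G = (8.643, -7.162). ∠ZGQ = 117.4° gives GQ at 130.3° from the x-axis; with |GQ| = 8.8, Q = (2.951, -0.4502). GQ is perpendicular to QD, so QD runs at 40.30°; with |QD| = 20.9, D = (18.89, 13.07). Then |ZD| = |D − Z| = 18.40.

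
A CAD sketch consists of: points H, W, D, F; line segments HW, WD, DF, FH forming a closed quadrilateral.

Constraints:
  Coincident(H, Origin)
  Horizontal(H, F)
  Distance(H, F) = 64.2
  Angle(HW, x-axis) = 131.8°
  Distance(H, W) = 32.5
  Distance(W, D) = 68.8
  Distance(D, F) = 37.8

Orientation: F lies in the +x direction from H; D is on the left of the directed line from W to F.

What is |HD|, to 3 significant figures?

57.3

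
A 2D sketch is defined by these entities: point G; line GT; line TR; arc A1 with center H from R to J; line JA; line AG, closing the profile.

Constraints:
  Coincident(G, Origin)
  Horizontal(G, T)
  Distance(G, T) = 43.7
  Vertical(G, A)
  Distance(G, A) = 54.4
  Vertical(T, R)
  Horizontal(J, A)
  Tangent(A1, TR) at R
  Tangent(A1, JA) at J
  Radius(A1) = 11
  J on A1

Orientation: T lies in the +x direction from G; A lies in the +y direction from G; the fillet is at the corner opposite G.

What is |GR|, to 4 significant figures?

61.59

G is at the origin; GT is horizontal with |GT| = 43.7 and T on the +x side, so T = (43.70, 0.000). G and A share the same x with |GA| = 54.4 and A on the +y side, so A = (0.000, 54.40). The virtual corner opposite G is at (43.70, 54.40). Since A1 is tangent to TR there, HR ⟂ TR and the tangent condition forces HJ to be normal to JA, with radius 11.0, so the center H sits 11.0 in from both sides at H = (32.70, 43.40). That places the tangent points at R = (43.70, 43.40) on TR and J = (32.70, 54.40) on JA. Then |GR| = |R − G| = 61.59.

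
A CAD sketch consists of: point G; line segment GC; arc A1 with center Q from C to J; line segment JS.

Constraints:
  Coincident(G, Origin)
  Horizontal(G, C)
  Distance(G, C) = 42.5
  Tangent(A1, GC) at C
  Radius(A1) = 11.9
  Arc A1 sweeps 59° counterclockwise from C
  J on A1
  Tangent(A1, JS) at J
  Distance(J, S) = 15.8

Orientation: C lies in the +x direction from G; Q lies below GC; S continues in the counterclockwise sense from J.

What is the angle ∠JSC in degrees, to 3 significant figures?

12.5°

On A1, C sits at bearing 90° from Q; a 59° counterclockwise sweep puts J at bearing 149°, so J = Q + 11.9·(cos 149°, sin 149°) = (32.3, -5.77). A1 meets JS tangentially, so QJ is at right angles to JS, so JS runs along (−sin 149°, cos 149°); with |JS| = 15.8, S = (24.2, -19.3). Then cos ∠JSC = SJ·SC / (|SJ||SC|), giving 12.5°.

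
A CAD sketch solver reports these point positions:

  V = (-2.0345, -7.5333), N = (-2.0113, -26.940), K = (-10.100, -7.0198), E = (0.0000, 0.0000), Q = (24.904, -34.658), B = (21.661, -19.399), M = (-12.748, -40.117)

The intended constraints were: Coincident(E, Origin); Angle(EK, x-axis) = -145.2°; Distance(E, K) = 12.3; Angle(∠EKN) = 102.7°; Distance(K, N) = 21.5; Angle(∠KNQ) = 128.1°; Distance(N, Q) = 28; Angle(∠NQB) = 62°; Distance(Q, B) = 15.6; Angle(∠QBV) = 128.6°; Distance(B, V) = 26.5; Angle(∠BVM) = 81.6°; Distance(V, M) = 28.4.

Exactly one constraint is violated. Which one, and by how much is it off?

Distance(V, M) = 28.4 — off by 5.90.

E = (0.00, 0.00) ✓; EK at -145.2° ✓; |EK| = 12.30 ✓; ∠EKN = 102.7° ✓; |KN| = 21.50 ✓; ∠KNQ = 128.1° ✓; |NQ| = 28.00 ✓; ∠NQB = 62.00° ✓; |QB| = 15.60 ✓; ∠QBV = 128.6° ✓; |BV| = 26.50 ✓; ∠BVM = 81.60° ✓; |VM| = 34.30 ✗.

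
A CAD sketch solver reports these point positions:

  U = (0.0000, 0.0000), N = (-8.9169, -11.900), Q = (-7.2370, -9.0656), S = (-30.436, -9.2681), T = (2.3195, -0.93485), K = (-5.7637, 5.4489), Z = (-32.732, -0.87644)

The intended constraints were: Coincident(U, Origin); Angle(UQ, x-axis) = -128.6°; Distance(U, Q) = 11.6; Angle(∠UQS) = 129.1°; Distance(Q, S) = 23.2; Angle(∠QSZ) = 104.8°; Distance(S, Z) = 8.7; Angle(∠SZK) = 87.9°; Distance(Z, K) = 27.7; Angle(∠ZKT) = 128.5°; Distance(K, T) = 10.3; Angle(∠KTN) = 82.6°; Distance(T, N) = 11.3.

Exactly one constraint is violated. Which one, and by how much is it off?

Distance(T, N) = 11.3 — off by 4.40.

U = (0.00, 0.00) ✓; UQ at -128.6° ✓; |UQ| = 11.60 ✓; ∠UQS = 129.1° ✓; |QS| = 23.20 ✓; ∠QSZ = 104.8° ✓; |SZ| = 8.700 ✓; ∠SZK = 87.90° ✓; |ZK| = 27.70 ✓; ∠ZKT = 128.5° ✓; |KT| = 10.30 ✓; ∠KTN = 82.60° ✓; |TN| = 15.70 ✗.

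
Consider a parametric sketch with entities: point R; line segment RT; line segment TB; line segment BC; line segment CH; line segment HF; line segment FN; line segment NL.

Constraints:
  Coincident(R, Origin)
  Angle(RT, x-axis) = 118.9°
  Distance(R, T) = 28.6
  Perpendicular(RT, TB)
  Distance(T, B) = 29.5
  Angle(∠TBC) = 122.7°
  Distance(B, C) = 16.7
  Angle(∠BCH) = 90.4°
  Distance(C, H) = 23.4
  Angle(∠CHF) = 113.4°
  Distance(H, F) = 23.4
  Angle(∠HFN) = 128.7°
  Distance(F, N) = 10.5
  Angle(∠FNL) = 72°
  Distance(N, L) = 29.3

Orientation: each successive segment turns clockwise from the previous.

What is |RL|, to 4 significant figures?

32.84

R is at the origin; RT runs at 118.9° with length 28.6, so T = (-13.82, 25.04). RT is perpendicular to TB, so TB runs at 28.90°; with |TB| = 29.5, B = (12.00, 39.30). ∠TBC = 122.7° gives BC at -28.40° from the x-axis; with |BC| = 16.7, C = (26.69, 31.35). ∠BCH = 90.4° gives CH at -118.0° from the x-axis; with |CH| = 23.4, H = (15.71, 10.69). ∠CHF = 113.4° gives HF at 175.4° from the x-axis; with |HF| = 23.4, F = (-7.616, 12.57). ∠HFN = 128.7° gives FN at 124.1° from the x-axis; with |FN| = 10.5, N = (-13.50, 21.26). ∠FNL = 72.0° gives NL at 16.10° from the x-axis; with |NL| = 29.3, L = (14.65, 29.39). Then |RL| = |L − R| = 32.84.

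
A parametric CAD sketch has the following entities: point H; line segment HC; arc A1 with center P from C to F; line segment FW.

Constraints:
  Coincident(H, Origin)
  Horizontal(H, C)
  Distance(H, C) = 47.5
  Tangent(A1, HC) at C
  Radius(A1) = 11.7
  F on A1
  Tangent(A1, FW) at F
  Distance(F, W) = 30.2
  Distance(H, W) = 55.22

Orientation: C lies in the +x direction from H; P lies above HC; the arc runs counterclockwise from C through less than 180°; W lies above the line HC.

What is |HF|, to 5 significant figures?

59.481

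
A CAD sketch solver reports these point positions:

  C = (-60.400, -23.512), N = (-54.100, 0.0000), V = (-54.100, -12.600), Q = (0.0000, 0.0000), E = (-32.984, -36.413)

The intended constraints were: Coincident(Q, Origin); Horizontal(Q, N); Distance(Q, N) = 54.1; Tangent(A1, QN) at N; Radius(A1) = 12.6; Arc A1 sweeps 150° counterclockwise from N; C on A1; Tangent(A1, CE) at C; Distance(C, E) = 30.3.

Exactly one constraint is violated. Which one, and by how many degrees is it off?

Tangent(A1, CE) at C — off by 4.80°.

Q = (0.00, 0.00) ✓; Q.y = 0.00, N.y = 0.00 ✓; |QN| = 54.10 ✓; ∠(VN, NQ) = 90.00° ✓; |VN| = 12.60 ✓; bearing(V→C) − bearing(V→N) = 150.0° ✓; |VC| = 12.60 ✓; ∠(VC, CE) = 85.20° ✗; |CE| = 30.30 ✓.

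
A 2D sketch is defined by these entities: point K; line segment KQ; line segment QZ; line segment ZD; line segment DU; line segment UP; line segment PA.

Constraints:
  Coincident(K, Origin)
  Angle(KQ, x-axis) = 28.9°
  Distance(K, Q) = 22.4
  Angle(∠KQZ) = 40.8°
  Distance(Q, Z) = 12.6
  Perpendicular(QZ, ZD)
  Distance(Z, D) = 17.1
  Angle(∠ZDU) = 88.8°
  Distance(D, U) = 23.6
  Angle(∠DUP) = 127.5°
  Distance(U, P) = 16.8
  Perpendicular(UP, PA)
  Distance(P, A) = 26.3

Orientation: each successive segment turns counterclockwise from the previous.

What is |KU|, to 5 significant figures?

28.021

K is at the origin; KQ runs at 28.9° with length 22.4, so Q = (19.610, 10.826). ∠KQZ = 40.8° gives QZ at 168.10° from the x-axis; with |QZ| = 12.6, Z = (7.2812, 13.424). QZ is perpendicular to ZD, so ZD runs at -101.90°; with |ZD| = 17.1, D = (3.7551, -3.3088). ∠ZDU = 88.8° gives DU at -10.700° from the x-axis; with |DU| = 23.6, U = (26.945, -7.6905). Then |KU| = |U − K| = 28.021.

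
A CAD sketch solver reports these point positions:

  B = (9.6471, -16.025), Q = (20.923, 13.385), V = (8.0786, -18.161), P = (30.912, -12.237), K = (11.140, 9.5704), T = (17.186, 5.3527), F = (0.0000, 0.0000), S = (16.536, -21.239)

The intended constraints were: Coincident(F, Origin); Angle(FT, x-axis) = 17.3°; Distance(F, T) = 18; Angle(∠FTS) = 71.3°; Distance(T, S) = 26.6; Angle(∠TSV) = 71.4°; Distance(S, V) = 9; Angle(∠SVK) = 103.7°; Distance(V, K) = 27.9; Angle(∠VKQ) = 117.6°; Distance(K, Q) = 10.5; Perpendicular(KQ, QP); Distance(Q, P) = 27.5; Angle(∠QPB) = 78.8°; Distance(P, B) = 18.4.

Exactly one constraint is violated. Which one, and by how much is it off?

Distance(P, B) = 18.4 — off by 3.20.

F = (0.00, 0.00) ✓; FT at 17.30° ✓; |FT| = 18.00 ✓; ∠FTS = 71.30° ✓; |TS| = 26.60 ✓; ∠TSV = 71.40° ✓; |SV| = 9.000 ✓; ∠SVK = 103.7° ✓; |VK| = 27.90 ✓; ∠VKQ = 117.6° ✓; |KQ| = 10.50 ✓; ∠(KQ, QP) = 90.00° ✓; |QP| = 27.50 ✓; ∠QPB = 78.80° ✓; |PB| = 21.60 ✗.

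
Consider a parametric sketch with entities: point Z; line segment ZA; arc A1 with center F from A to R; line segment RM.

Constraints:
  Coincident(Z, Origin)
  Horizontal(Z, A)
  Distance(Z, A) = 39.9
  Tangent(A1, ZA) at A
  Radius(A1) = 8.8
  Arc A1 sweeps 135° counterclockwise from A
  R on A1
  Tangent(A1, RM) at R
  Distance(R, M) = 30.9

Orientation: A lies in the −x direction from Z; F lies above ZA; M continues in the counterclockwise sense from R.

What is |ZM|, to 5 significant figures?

66.654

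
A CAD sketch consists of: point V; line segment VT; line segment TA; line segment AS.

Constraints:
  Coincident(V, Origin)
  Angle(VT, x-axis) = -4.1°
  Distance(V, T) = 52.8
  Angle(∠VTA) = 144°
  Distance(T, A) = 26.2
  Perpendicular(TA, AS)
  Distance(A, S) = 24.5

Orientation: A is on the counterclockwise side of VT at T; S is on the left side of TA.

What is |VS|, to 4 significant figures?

69.23

∠VTA = 144.0°, so TA runs at -4.1° + (180° − 144.0°) = 31.90° from the x-axis; with |TA| = 26.2, A = T + 26.2·(cos 31.90°, sin 31.90°) = (74.91, 10.07). TA ⟂ AS; with |AS| = 24.5 on the left of TA, S = A + 24.5·(-0.5284, 0.8490) = (61.96, 30.87). Then |VS| = |S − V| = 69.23.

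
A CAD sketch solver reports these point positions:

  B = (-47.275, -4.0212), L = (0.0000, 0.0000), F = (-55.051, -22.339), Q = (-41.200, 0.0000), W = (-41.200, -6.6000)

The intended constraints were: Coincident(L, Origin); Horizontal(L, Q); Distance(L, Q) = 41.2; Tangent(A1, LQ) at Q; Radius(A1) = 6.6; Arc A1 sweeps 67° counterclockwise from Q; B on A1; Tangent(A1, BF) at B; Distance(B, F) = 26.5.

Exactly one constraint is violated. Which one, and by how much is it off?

Distance(B, F) = 26.5 — off by 6.60.

L = (0.00, 0.00) ✓; L.y = 0.00, Q.y = 0.00 ✓; |LQ| = 41.20 ✓; ∠(WQ, QL) = 90.00° ✓; |WQ| = 6.600 ✓; bearing(W→B) − bearing(W→Q) = 67.00° ✓; |WB| = 6.600 ✓; ∠(WB, BF) = 90.00° ✓; |BF| = 19.90 ✗.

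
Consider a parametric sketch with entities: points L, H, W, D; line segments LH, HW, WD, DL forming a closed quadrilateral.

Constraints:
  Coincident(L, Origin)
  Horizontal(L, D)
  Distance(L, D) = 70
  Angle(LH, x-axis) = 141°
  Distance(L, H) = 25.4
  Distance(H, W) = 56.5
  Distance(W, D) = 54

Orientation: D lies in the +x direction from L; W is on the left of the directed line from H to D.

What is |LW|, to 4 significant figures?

50.10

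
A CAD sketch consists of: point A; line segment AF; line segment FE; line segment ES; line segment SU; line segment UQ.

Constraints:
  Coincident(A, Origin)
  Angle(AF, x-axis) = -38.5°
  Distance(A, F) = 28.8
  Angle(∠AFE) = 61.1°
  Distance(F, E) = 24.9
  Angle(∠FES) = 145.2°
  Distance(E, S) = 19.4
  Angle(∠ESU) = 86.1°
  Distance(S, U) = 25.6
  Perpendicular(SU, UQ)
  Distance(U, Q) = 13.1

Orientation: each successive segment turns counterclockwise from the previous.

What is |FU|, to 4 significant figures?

39.75

A is at the origin; AF runs at -38.5° with length 28.8, so F = (22.54, -17.93). ∠AFE = 61.1° gives FE at 80.40° from the x-axis; with |FE| = 24.9, E = (26.69, 6.623). ∠FES = 145.2° gives ES at 115.2° from the x-axis; with |ES| = 19.4, S = (18.43, 24.18). ∠ESU = 86.1° gives SU at -150.9° from the x-axis; with |SU| = 25.6, U = (-3.937, 11.73). Then |FU| = |U − F| = 39.75.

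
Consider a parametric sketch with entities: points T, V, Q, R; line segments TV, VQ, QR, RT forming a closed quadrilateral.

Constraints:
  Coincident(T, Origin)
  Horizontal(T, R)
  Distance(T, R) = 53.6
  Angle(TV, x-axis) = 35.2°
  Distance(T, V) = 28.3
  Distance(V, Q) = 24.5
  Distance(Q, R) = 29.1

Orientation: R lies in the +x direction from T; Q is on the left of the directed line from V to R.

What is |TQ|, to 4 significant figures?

52.69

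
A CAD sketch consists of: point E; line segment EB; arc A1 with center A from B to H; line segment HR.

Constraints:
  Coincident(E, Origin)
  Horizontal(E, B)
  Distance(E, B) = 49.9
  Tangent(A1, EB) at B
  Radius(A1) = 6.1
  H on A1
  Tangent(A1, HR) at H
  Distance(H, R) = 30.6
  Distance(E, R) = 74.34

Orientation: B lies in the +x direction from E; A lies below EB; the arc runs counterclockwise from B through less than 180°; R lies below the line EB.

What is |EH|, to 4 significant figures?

46.72

Checks: E.y = 0.00, B.y = 0.00 ✓; |AB| = 6.100 ✓; |AH| = 6.100 ✓; ∠(AH, HR) = 90.00° ✓; |HR| = 30.60 ✓; |ER| = 74.34 ✓.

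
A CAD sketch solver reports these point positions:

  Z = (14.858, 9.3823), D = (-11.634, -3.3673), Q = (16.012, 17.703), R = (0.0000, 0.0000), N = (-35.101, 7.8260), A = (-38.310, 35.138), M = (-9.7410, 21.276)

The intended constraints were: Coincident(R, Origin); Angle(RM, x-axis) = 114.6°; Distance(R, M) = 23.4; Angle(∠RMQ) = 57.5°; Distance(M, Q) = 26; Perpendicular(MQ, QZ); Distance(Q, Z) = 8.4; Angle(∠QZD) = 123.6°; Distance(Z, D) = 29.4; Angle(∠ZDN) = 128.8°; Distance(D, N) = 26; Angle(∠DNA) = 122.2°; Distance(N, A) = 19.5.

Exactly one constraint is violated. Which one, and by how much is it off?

Distance(N, A) = 19.5 — off by 8.00.

R = (0.00, 0.00) ✓; RM at 114.6° ✓; |RM| = 23.40 ✓; ∠RMQ = 57.50° ✓; |MQ| = 26.00 ✓; ∠(MQ, QZ) = 90.00° ✓; |QZ| = 8.400 ✓; ∠QZD = 123.6° ✓; |ZD| = 29.40 ✓; ∠ZDN = 128.8° ✓; |DN| = 26.00 ✓; ∠DNA = 122.2° ✓; |NA| = 27.50 ✗.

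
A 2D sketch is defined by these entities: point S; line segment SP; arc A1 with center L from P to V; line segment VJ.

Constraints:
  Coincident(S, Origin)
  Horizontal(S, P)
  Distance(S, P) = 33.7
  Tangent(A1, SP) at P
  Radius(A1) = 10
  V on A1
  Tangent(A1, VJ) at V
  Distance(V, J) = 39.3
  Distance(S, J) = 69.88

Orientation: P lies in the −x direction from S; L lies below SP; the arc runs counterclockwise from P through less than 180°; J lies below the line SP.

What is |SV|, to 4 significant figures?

44.07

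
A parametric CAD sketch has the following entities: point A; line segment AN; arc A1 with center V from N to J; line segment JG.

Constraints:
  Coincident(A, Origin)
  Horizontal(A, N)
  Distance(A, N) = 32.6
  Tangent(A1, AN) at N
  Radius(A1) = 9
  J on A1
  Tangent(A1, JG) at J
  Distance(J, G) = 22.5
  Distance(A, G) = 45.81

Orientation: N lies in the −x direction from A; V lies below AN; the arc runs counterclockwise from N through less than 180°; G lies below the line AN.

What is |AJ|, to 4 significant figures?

42.73

A is at the origin; A and N share the same y with |AN| = 32.6 and N on the −x side, so N = (-32.60, 0.000). The tangent condition forces VN to be normal to AN, so V = N + (0, -9) = (-32.60, -9.000). Since VJ ⟂ JG (tangency), |VG| = √(9.0² + 22.5²) = 24.23 regardless of where J sits on A1. So G lies on both circle(A, 45.81) and circle(V, 24.23); the below-AN intersection is G = (-31.55, -33.21). J is the foot of the tangent from G: J = (-40.80, -12.70).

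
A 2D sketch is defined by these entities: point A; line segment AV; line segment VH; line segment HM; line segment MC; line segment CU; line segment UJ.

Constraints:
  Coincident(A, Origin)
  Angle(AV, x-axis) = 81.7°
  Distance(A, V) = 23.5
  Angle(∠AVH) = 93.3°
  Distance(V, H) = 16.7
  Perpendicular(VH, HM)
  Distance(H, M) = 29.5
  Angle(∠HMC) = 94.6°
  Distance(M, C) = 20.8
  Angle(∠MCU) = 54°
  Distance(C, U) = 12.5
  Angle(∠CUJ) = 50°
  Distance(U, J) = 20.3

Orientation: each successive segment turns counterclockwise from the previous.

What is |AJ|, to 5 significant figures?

19.266

∠MCU = 54.0° gives CU at 109.80° from the x-axis; with |CU| = 12.5, U = (-3.1584, 3.6724). ∠CUJ = 50.0° gives UJ at -120.20° from the x-axis; with |UJ| = 20.3, J = (-13.370, -13.872). Then |AJ| = |J − A| = 19.266.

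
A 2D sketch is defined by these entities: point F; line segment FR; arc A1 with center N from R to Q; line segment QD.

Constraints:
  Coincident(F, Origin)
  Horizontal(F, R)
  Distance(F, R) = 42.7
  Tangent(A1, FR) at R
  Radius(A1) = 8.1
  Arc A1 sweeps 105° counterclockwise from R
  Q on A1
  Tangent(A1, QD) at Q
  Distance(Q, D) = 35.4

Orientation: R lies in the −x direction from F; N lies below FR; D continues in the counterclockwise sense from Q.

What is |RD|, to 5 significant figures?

44.410

F is at the origin; FR is horizontal with |FR| = 42.7 and R on the −x side, so R = (-42.700, 0.0000). Tangency of A1 to FR means the radius NR is perpendicular to FR, so N = R + (0, -8.1) = (-42.700, -8.1000). On A1, R sits at bearing 90° from N; a 105° counterclockwise sweep puts Q at bearing 195°, so Q = N + 8.1·(cos 195°, sin 195°) = (-50.524, -10.196). The tangent condition forces NQ to be normal to QD, so QD runs along (−sin 195°, cos 195°); with |QD| = 35.4, D = (-41.362, -44.390). Then |RD| = |D − R| = 44.410.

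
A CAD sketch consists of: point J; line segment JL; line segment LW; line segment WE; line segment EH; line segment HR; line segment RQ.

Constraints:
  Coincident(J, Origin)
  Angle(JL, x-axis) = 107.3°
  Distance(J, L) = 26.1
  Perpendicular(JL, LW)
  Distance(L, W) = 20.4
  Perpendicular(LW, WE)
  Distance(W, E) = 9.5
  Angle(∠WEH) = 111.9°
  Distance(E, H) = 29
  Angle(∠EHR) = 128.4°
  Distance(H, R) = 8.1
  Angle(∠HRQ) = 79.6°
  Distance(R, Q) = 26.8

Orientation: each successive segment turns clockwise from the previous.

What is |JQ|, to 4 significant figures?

30.52

J is at the origin; JL runs at 107.3° with length 26.1, so L = (-7.761, 24.92). JL is perpendicular to LW, so LW runs at 17.30°; with |LW| = 20.4, W = (11.72, 30.99). LW is perpendicular to WE, so WE runs at -72.70°; with |WE| = 9.5, E = (14.54, 21.92). ∠WEH = 111.9° gives EH at -140.8° from the x-axis; with |EH| = 29.0, H = (-7.933, 3.587). ∠EHR = 128.4° gives HR at 167.6° from the x-axis; with |HR| = 8.1, R = (-15.84, 5.326). ∠HRQ = 79.6° gives RQ at 67.20° from the x-axis; with |RQ| = 26.8, Q = (-5.458, 30.03). Then |JQ| = |Q − J| = 30.52.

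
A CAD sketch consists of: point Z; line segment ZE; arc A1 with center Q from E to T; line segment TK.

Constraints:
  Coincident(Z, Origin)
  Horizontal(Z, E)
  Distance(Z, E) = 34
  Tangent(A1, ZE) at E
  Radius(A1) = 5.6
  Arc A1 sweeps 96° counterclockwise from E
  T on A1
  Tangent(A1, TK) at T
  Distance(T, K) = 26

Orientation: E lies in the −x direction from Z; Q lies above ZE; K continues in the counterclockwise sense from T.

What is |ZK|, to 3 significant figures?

44.7

Z is at the origin; ZE is horizontal with |ZE| = 34.0 and E on the −x side, so E = (-34.0, 0.00). Tangency of A1 to ZE means the radius QE is perpendicular to ZE, so Q = E + (0, 5.6) = (-34.0, 5.60). On A1, E sits at bearing -90° from Q; a 96° counterclockwise sweep puts T at bearing 6°, so T = Q + 5.6·(cos 6°, sin 6°) = (-28.4, 6.19). Tangency of A1 to TK means the radius QT is perpendicular to TK, so TK runs along (−sin 6°, cos 6°); with |TK| = 26.0, K = (-31.1, 32.0). Then |ZK| = |K − Z| = 44.7.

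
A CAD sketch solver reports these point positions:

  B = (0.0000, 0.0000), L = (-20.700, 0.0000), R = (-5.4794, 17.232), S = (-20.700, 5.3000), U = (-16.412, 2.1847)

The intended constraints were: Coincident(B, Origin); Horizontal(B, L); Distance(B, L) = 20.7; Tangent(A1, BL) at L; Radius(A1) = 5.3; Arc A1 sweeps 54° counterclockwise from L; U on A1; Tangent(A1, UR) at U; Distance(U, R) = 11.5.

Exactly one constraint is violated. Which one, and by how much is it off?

Distance(U, R) = 11.5 — off by 7.10.

B = (0.00, 0.00) ✓; B.y = 0.00, L.y = 0.00 ✓; |BL| = 20.70 ✓; ∠(SL, LB) = 90.00° ✓; |SL| = 5.300 ✓; bearing(S→U) − bearing(S→L) = 54.00° ✓; |SU| = 5.300 ✓; ∠(SU, UR) = 90.00° ✓; |UR| = 18.60 ✗.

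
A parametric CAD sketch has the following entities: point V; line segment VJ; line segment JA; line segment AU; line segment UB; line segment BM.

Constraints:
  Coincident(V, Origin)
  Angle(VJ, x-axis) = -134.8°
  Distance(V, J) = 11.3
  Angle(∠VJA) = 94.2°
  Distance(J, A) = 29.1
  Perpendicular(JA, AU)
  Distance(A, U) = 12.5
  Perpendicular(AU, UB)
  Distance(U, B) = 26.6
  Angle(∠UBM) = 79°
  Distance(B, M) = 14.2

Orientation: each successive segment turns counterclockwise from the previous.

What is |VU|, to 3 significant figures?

30.0

V is at the origin; VJ runs at -134.8° with length 11.3, so J = (-7.96, -8.02). ∠VJA = 94.2° gives JA at -49.0° from the x-axis; with |JA| = 29.1, A = (11.1, -30.0). The perpendicularity gives AU at right angles to JA, so AU runs at 41.0°; with |AU| = 12.5, U = (20.6, -21.8). Then |VU| = |U − V| = 30.0.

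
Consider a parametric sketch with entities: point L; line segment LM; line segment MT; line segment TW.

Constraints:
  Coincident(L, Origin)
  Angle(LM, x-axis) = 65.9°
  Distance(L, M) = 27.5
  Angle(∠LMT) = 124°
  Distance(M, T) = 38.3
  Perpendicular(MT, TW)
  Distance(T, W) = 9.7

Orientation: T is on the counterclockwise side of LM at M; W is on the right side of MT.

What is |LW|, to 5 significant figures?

62.749

∠LMT = 124.0°, so MT runs at 65.9° + (180° − 124.0°) = 121.90° from the x-axis; with |MT| = 38.3, T = M + 38.3·(cos 121.90°, sin 121.90°) = (-9.0101, 57.619). MT is perpendicular to TW; with |TW| = 9.7 on the right of MT, W = T + 9.7·(0.84897, 0.52844) = (-0.77508, 62.744). Then |LW| = |W − L| = 62.749.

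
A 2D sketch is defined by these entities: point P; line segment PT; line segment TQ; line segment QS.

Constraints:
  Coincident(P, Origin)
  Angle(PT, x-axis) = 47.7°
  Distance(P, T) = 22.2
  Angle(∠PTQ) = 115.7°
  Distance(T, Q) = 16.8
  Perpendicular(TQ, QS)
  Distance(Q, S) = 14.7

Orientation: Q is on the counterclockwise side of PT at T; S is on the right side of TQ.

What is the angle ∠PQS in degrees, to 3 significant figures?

127°

P is at the origin; PT runs at 47.7° with length 22.2, so T = 22.2·(cos 47.7°, sin 47.7°) = (14.9, 16.4). ∠PTQ = 115.7°, so TQ runs at 47.7° + (180° − 115.7°) = 112° from the x-axis; with |TQ| = 16.8, Q = T + 16.8·(cos 112°, sin 112°) = (8.65, 32.0). TQ is perpendicular to QS; with |QS| = 14.7 on the right of TQ, S = Q + 14.7·(0.927, 0.375) = (22.3, 37.5). Then cos ∠PQS = QP·QS / (|QP||QS|), giving 127°.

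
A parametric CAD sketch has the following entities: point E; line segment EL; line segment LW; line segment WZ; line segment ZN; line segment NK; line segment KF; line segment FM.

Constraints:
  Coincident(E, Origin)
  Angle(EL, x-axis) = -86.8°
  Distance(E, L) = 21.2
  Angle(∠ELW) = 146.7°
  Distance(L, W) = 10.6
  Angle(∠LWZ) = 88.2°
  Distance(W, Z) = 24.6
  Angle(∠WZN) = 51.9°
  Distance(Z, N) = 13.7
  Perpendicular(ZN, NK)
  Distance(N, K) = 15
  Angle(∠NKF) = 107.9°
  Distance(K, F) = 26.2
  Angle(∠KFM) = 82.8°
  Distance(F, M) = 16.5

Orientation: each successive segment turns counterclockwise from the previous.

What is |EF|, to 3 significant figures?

51.0

E is at the origin; EL runs at -86.8° with length 21.2, so L = (1.18, -21.2). ∠ELW = 146.7° gives LW at -53.5° from the x-axis; with |LW| = 10.6, W = (7.49, -29.7). ∠LWZ = 88.2° gives WZ at 38.3° from the x-axis; with |WZ| = 24.6, Z = (26.8, -14.4). ∠WZN = 51.9° gives ZN at 166° from the x-axis; with |ZN| = 13.7, N = (13.5, -11.2). ZN is perpendicular to NK, so NK runs at -104°; with |NK| = 15.0, K = (9.95, -25.8). ∠NKF = 107.9° gives KF at -31.5° from the x-axis; with |KF| = 26.2, F = (32.3, -39.5). Then |EF| = |F − E| = 51.0.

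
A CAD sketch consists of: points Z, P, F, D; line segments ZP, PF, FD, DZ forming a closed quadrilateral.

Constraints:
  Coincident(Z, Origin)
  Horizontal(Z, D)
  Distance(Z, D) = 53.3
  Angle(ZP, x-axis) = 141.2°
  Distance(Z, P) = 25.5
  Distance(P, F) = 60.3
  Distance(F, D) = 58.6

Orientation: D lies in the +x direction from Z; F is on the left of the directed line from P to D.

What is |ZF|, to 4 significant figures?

59.71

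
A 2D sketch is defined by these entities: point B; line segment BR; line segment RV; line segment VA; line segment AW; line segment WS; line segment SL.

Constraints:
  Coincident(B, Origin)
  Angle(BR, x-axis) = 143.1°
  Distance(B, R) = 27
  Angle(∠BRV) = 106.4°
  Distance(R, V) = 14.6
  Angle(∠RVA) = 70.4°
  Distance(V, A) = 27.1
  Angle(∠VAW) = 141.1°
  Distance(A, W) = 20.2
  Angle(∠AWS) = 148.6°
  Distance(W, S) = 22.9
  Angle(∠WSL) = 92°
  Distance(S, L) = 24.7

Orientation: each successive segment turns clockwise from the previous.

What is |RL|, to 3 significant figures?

37.3

B is at the origin; BR runs at 143.1° with length 27.0, so R = (-21.6, 16.2). ∠BRV = 106.4° gives RV at 69.5° from the x-axis; with |RV| = 14.6, V = (-16.5, 29.9). ∠RVA = 70.4° gives VA at -40.1° from the x-axis; with |VA| = 27.1, A = (4.25, 12.4). ∠VAW = 141.1° gives AW at -79.0° from the x-axis; with |AW| = 20.2, W = (8.11, -7.40). ∠AWS = 148.6° gives WS at -110° from the x-axis; with |WS| = 22.9, S = (0.123, -28.9). ∠WSL = 92.0° gives SL at 162° from the x-axis; with |SL| = 24.7, L = (-23.3, -21.1). Then |RL| = |L − R| = 37.3.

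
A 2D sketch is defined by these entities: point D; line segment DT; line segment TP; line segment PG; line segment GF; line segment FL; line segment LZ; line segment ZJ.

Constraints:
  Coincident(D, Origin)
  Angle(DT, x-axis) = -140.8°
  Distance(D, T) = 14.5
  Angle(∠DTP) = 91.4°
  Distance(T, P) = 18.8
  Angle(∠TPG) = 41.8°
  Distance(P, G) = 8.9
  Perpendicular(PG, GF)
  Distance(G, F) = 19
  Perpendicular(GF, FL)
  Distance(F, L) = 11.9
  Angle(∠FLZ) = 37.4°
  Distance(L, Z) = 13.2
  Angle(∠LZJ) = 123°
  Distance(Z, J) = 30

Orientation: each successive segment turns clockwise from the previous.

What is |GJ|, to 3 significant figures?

34.1

D is at the origin; DT runs at -140.8° with length 14.5, so T = (-11.2, -9.16). ∠DTP = 91.4° gives TP at 131° from the x-axis; with |TP| = 18.8, P = (-23.5, 5.11). ∠TPG = 41.8° gives PG at -7.60° from the x-axis; with |PG| = 8.9, G = (-14.6, 3.93). The perpendicularity gives GF at right angles to PG, so GF runs at -97.6°; with |GF| = 19.0, F = (-17.2, -14.9). GF is perpendicular to FL, so FL runs at 172°; with |FL| = 11.9, L = (-29.0, -13.3). ∠FLZ = 37.4° gives LZ at 29.8° from the x-axis; with |LZ| = 13.2, Z = (-17.5, -6.77). ∠LZJ = 123.0° gives ZJ at -27.2° from the x-axis; with |ZJ| = 30.0, J = (9.18, -20.5). Then |GJ| = |J − G| = 34.1.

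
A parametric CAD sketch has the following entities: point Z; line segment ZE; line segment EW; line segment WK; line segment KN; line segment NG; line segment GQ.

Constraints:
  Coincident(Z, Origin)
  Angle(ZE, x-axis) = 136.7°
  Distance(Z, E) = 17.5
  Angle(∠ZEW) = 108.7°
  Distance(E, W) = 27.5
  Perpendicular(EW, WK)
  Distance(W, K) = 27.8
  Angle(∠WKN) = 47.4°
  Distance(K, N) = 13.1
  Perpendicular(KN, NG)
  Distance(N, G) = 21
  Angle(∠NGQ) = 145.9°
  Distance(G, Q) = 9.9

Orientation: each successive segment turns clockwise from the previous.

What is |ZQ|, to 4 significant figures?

49.75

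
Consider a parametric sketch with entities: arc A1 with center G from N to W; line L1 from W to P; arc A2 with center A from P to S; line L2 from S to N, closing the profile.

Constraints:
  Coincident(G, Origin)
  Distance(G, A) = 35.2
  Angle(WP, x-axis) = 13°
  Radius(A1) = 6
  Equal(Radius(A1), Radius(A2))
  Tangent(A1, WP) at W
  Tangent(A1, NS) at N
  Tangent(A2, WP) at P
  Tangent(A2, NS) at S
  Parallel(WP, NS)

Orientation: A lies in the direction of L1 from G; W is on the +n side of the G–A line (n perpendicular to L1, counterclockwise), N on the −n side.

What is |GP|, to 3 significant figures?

35.7

The slot axis is L1's direction at 13.0°, so u = (cos 13.0°, sin 13.0°) = (0.974, 0.225) and n = (−sin 13.0°, cos 13.0°) = (-0.225, 0.974). G is at the origin and A lies 35.2 along u from G, so A = 35.2·u = (34.3, 7.92). Tangency of A1 to both parallel lines with radius 6.0 puts W and N at G ± 6.0·n: W = (-1.35, 5.85), N = (1.35, -5.85). Equal radii place P and S the same way about A: P = A + 6.0·n = (32.9, 13.8), S = A − 6.0·n = (35.6, 2.07). Then |GP| = |P − G| = 35.7.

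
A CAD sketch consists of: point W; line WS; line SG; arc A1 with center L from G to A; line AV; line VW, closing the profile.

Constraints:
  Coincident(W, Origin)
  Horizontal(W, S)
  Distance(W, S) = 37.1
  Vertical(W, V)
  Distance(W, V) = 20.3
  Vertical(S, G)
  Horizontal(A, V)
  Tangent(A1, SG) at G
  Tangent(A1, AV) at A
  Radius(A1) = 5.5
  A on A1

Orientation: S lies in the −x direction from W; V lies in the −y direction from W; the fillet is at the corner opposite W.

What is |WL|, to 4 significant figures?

34.89

W is at the origin; WS is horizontal with |WS| = 37.1 and S on the −x side, so S = (-37.10, 0.000). W and V share the same x with |WV| = 20.3 and V on the −y side, so V = (0.000, -20.30). The virtual corner opposite W is at (-37.10, -20.30). Since A1 is tangent to SG there, LG ⟂ SG and since A1 is tangent to AV there, LA ⟂ AV, with radius 5.5, so the center L sits 5.5 in from both sides at L = (-31.60, -14.80). Then |WL| = |L − W| = 34.89.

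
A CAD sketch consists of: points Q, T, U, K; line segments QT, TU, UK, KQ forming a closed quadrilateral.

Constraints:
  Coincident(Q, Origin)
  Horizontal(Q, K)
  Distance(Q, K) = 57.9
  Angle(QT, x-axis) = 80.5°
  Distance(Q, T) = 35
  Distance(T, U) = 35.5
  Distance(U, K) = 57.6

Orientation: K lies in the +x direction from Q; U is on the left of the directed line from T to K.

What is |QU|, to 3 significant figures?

64.2

Q is at the origin; QK is horizontal with |QK| = 57.9 and K in +x, so K = (57.9, 0). QT runs at 80.5° with |QT| = 35.0, so T = (5.78, 34.5). U is determined by |TU| = 35.5 and |UK| = 57.6 together: it lies at the intersection of circle(T, 35.5) and circle(K, 57.6). With |TK| = 62.5, the foot of the radical line on TK is 14.8 from T and the perpendicular offset is √(35.5² − 14.8²) = 32.3. Taking the left-of-TK solution: U = (35.9, 53.2).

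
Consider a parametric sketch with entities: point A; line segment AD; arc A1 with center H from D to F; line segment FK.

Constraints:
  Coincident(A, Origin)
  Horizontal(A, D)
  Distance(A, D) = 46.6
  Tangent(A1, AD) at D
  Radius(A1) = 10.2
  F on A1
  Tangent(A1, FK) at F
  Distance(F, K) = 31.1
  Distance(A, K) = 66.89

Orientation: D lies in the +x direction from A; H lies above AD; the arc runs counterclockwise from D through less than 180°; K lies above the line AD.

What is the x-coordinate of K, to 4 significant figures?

51.62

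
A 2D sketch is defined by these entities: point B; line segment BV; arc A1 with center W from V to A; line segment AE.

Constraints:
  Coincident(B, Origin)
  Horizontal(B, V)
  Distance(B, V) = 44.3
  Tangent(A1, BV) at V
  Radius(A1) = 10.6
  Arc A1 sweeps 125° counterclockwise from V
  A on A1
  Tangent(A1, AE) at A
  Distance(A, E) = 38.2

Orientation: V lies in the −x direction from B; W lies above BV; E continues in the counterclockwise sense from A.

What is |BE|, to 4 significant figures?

74.90

On A1, V sits at bearing -90° from W; a 125° counterclockwise sweep puts A at bearing 35°, so A = W + 10.6·(cos 35°, sin 35°) = (-35.62, 16.68). A1 meets AE tangentially, so WA is at right angles to AE, so AE runs along (−sin 35°, cos 35°); with |AE| = 38.2, E = (-57.53, 47.97). Then |BE| = |E − B| = 74.90.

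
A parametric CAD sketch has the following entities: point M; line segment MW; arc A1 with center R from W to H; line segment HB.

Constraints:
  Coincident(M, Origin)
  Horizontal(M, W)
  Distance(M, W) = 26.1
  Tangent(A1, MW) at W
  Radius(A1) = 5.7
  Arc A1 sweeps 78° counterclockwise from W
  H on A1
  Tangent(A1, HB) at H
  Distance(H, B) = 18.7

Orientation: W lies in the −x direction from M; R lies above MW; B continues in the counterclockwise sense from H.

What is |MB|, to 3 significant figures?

28.2

On A1, W sits at bearing -90° from R; a 78° counterclockwise sweep puts H at bearing -12°, so H = R + 5.7·(cos -12°, sin -12°) = (-20.5, 4.51). Tangency of A1 to HB means the radius RH is perpendicular to HB, so HB runs along (−sin -12°, cos -12°); with |HB| = 18.7, B = (-16.6, 22.8). Then |MB| = |B − M| = 28.2.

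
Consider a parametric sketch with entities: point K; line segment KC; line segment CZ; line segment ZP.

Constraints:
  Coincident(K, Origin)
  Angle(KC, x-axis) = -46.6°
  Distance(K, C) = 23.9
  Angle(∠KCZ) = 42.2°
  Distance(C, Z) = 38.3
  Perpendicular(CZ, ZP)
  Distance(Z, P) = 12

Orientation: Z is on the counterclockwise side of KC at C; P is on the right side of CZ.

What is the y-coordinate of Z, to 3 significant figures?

20.9

K is at the origin; KC runs at -46.6° with length 23.9, so C = 23.9·(cos -46.6°, sin -46.6°) = (16.4, -17.4). ∠KCZ = 42.2°, so CZ runs at -46.6° + (180° − 42.2°) = 91.2° from the x-axis; with |CZ| = 38.3, Z = C + 38.3·(cos 91.2°, sin 91.2°) = (15.6, 20.9). So Z.y = 20.9.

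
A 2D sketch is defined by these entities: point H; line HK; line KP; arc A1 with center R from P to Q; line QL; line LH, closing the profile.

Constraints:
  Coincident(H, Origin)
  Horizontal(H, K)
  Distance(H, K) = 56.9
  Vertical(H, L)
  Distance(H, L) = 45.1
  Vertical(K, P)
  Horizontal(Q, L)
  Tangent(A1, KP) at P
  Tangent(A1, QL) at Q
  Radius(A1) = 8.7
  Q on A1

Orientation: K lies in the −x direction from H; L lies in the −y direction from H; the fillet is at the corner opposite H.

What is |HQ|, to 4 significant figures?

66.01

H is at the origin; H and K share the same y with |HK| = 56.9 and K on the −x side, so K = (-56.90, 0.000). HL is vertical with |HL| = 45.1 and L on the −y side, so L = (0.000, -45.10). The virtual corner opposite H is at (-56.90, -45.10). Since A1 is tangent to KP there, RP ⟂ KP and the tangent condition forces RQ to be normal to QL, with radius 8.7, so the center R sits 8.7 in from both sides at R = (-48.20, -36.40). That places the tangent points at P = (-56.90, -36.40) on KP and Q = (-48.20, -45.10) on QL. Then |HQ| = |Q − H| = 66.01.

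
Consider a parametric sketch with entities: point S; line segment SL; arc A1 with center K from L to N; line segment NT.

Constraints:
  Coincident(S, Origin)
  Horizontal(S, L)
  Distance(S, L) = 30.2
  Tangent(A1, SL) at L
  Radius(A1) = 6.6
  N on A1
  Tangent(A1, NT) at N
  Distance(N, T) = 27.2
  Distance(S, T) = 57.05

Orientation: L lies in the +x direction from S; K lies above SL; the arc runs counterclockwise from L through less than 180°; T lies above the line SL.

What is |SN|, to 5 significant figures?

35.704

Checks: ∠(KL, LS) = 90.00° ✓; |KN| = 6.600 ✓; ∠(KN, NT) = 90.00° ✓; |NT| = 27.20 ✓; |ST| = 57.05 ✓.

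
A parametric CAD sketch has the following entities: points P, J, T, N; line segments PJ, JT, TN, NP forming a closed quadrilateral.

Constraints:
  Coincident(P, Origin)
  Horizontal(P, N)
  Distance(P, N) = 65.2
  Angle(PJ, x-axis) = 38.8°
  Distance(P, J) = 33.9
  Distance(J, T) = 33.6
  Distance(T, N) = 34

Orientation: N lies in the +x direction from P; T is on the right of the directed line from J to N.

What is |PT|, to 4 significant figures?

35.24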